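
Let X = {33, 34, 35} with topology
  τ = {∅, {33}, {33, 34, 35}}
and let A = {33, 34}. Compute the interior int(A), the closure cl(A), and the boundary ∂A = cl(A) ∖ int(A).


int(A) = {33}, cl(A) = {33, 34, 35}, ∂A = {34, 35}.

Closed sets in (X, τ) are complements of opens:
  closed(X, τ) = {∅, {34, 35}, {33, 34, 35}}.
int(A) = ⋃ {U ∈ τ : U ⊆ A}. Opens contained in A: ∅, {33}.
Taking the union of these: int(A) = {33}.
cl(A) = ⋂ {C closed : A ⊆ C}. Closed sets containing A: {33, 34, 35}.
Intersecting these: cl(A) = {33, 34, 35}.
∂A = cl(A) ∖ int(A) = {33, 34, 35} ∖ {33} = {34, 35}.


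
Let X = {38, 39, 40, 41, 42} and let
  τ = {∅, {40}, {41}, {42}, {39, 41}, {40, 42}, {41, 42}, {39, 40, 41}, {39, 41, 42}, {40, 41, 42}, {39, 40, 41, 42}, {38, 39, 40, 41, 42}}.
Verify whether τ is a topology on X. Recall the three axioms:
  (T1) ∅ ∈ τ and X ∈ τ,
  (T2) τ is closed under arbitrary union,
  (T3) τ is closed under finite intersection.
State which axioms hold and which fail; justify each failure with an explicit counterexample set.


τ is NOT a topology on X.

Axiom (T1): ∅ ∈ τ? Yes; X ∈ τ? Yes.
Axiom (T2/T3): check pairwise unions and intersections of members of τ.
Counterexample for (T2): {40} ∪ {41} = {40, 41} ∉ τ. Therefore τ is NOT a topology.


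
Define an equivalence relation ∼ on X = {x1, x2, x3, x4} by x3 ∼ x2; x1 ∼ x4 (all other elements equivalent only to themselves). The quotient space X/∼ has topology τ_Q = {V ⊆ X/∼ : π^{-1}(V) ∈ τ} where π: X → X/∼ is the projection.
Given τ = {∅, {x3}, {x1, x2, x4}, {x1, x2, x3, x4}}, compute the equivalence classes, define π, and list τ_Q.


X/∼ = {[x1=x4], [x2=x3]}; |τ_Q| = 2.

Equivalence classes: [x1=x4], [x2=x3].
Quotient map π: X → X/∼ sends x1 ↦ [x1=x4], x2 ↦ [x2=x3], x3 ↦ [x2=x3], x4 ↦ [x1=x4].
For each subset V ⊆ X/∼, compute π^{-1}(V) ⊆ X and check whether π^{-1}(V) ∈ τ. V is open in τ_Q iff π^{-1}(V) ∈ τ.
  V = {}: π^{-1}(V) = ∅ ∈ τ ✓.
  V = {[x1=x4]}: π^{-1}(V) = {x1, x4} ∉ τ ✗.
  V = {[x2=x3]}: π^{-1}(V) = {x2, x3} ∉ τ ✗.
  V = {[x1=x4], [x2=x3]}: π^{-1}(V) = {x1, x2, x3, x4} ∈ τ ✓.
Open sets in the quotient: τ_Q = {{}, {[x1=x4], [x2=x3]}} (2 elements).


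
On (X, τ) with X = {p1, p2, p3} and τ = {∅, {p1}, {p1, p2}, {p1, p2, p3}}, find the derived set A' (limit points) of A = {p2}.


A' = {p3}

For each x ∈ X, list the open sets U ∈ τ with x ∈ U, then check whether U ∩ (A ∖ {x}) ≠ ∅ for every such U.
  x = p1: open {p1} ∋ x has {p1} ∩ (A ∖ {p1}) = ∅, so x is NOT a limit point.
  x = p2: open {p1, p2} ∋ x has {p1, p2} ∩ (A ∖ {p2}) = ∅, so x is NOT a limit point.
  x = p3: opens ∋ x are {p1, p2, p3}; each meets A ∖ {p3}, so x IS a limit point.
Collecting: A' = {p3}.


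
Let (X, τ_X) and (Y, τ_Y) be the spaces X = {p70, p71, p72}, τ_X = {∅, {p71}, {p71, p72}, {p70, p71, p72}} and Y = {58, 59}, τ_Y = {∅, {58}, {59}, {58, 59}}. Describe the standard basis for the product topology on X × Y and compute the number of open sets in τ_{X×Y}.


Basis B = {∅ × ∅, {p71} × {58}, {p71} × {59}, {p71} × {58, 59}, {p71, p72} × {58}, {p71, p72} × {59}, {p70, p71, p72} × {58}, {p70, p71, p72} × {59}, {p71, p72} × {58, 59}, {p70, p71, p72} × {58, 59}}; |τ_{X×Y}| = 16.

Enumerate products U × V with U ∈ τ_X, V ∈ τ_Y (deduplicated):
  ∅ × ∅ = {} (∅)
  {p71} × {58} = {(p71,58)}
  {p71} × {59} = {(p71,59)}
  {p71} × {58, 59} = {(p71,58), (p71,59)}
  {p71, p72} × {58} = {(p71,58), (p72,58)}
  {p71, p72} × {59} = {(p71,59), (p72,59)}
  {p70, p71, p72} × {58} = {(p70,58), (p71,58), (p72,58)}
  {p70, p71, p72} × {59} = {(p70,59), (p71,59), (p72,59)}
  {p71, p72} × {58, 59} = {(p71,58), (p71,59), (p72,58), (p72,59)}
  {p70, p71, p72} × {58, 59} = {(p70,58), (p70,59), (p71,58), (p71,59), (p72,58), (p72,59)}
These 10 distinct sets form the basis B.
Close under arbitrary unions to get τ_{X×Y}; counting gives |τ_{X×Y}| = 16.


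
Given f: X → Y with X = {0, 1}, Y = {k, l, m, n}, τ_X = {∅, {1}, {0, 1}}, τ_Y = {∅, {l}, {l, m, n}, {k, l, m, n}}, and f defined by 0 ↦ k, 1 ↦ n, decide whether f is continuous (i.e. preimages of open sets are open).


f IS continuous.

Compute f^{-1}(U) for each U ∈ τ_Y:
  U = ∅: f^{-1}(U) = ∅ ∈ τ_X ✓.
  U = {l}: f^{-1}(U) = ∅ ∈ τ_X ✓.
  U = {l, m, n}: f^{-1}(U) = {1} ∈ τ_X ✓.
  U = {k, l, m, n}: f^{-1}(U) = {0, 1} ∈ τ_X ✓.
Every preimage lies in τ_X, so f IS continuous.


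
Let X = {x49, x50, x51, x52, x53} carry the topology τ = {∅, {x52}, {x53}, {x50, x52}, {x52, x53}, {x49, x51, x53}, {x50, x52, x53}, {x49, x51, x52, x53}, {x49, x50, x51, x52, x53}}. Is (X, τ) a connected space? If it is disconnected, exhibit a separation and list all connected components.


(X, τ) is disconnected; components = [{x50, x52}, {x49, x51, x53}].

Find clopen sets (U ∈ τ with X ∖ U ∈ τ):
  U = ∅, X ∖ U = {x49, x50, x51, x52, x53} — both open, so U is clopen.
  U = {x50, x52}, X ∖ U = {x49, x51, x53} — both open, so U is clopen.
  U = {x49, x51, x53}, X ∖ U = {x50, x52} — both open, so U is clopen.
  U = {x49, x50, x51, x52, x53}, X ∖ U = ∅ — both open, so U is clopen.
Nontrivial clopen(s) exist: e.g. {x49, x51, x53}. So (X, τ) is disconnected.
Compute connected components by grouping points that agree on all clopens:
  component: {x50, x52}
  component: {x49, x51, x53}


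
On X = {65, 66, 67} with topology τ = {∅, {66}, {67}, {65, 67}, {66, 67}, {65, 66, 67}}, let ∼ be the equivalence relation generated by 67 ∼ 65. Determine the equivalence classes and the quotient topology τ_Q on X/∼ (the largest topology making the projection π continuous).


X/∼ = {[65=67], [66]}; |τ_Q| = 4.

Equivalence classes: [65=67], [66].
Quotient map π: X → X/∼ sends 65 ↦ [65=67], 66 ↦ [66], 67 ↦ [65=67].
For each subset V ⊆ X/∼, compute π^{-1}(V) ⊆ X and check whether π^{-1}(V) ∈ τ. V is open in τ_Q iff π^{-1}(V) ∈ τ.
  V = {}: π^{-1}(V) = ∅ ∈ τ ✓.
  V = {[65=67]}: π^{-1}(V) = {65, 67} ∈ τ ✓.
  V = {[66]}: π^{-1}(V) = {66} ∈ τ ✓.
  V = {[65=67], [66]}: π^{-1}(V) = {65, 66, 67} ∈ τ ✓.
Open sets in the quotient: τ_Q = {{}, {[65=67]}, {[66]}, {[65=67], [66]}} (4 elements).


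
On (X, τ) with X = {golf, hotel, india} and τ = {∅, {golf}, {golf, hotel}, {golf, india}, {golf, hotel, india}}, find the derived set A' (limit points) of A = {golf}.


A' = {hotel, india}

For each x ∈ X, list the open sets U ∈ τ with x ∈ U, then check whether U ∩ (A ∖ {x}) ≠ ∅ for every such U.
  x = golf: open {golf} ∋ x has {golf} ∩ (A ∖ {golf}) = ∅, so x is NOT a limit point.
  x = hotel: opens ∋ x are {golf, hotel}, {golf, hotel, india}; each meets A ∖ {hotel}, so x IS a limit point.
  x = india: opens ∋ x are {golf, india}, {golf, hotel, india}; each meets A ∖ {india}, so x IS a limit point.
Collecting: A' = {hotel, india}.


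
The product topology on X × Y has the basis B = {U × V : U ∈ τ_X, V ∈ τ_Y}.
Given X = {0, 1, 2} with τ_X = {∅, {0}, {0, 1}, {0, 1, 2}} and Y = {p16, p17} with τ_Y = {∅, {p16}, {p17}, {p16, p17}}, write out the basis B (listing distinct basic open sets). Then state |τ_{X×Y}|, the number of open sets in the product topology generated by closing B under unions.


Basis B = {∅ × ∅, {0} × {p16}, {0} × {p17}, {0} × {p16, p17}, {0, 1} × {p16}, {0, 1} × {p17}, {0, 1, 2} × {p16}, {0, 1, 2} × {p17}, {0, 1} × {p16, p17}, {0, 1, 2} × {p16, p17}}; |τ_{X×Y}| = 16.

Enumerate products U × V with U ∈ τ_X, V ∈ τ_Y (deduplicated):
  ∅ × ∅ = {} (∅)
  {0} × {p16} = {(0,p16)}
  {0} × {p17} = {(0,p17)}
  {0} × {p16, p17} = {(0,p16), (0,p17)}
  {0, 1} × {p16} = {(0,p16), (1,p16)}
  {0, 1} × {p17} = {(0,p17), (1,p17)}
  {0, 1, 2} × {p16} = {(0,p16), (1,p16), (2,p16)}
  {0, 1, 2} × {p17} = {(0,p17), (1,p17), (2,p17)}
  {0, 1} × {p16, p17} = {(0,p16), (0,p17), (1,p16), (1,p17)}
  {0, 1, 2} × {p16, p17} = {(0,p16), (0,p17), (1,p16), (1,p17), (2,p16), (2,p17)}
These 10 distinct sets form the basis B.
Close under arbitrary unions to get τ_{X×Y}; counting gives |τ_{X×Y}| = 16.


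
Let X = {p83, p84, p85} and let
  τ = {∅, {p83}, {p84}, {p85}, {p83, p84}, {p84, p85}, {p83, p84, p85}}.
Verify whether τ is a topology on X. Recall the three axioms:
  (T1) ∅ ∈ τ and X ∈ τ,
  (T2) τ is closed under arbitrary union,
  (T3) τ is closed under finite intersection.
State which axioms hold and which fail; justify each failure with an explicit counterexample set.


τ is NOT a topology on X.

Axiom (T1): ∅ ∈ τ? Yes; X ∈ τ? Yes.
Axiom (T2/T3): check pairwise unions and intersections of members of τ.
Counterexample for (T2): {p83} ∪ {p85} = {p83, p85} ∉ τ. Therefore τ is NOT a topology.


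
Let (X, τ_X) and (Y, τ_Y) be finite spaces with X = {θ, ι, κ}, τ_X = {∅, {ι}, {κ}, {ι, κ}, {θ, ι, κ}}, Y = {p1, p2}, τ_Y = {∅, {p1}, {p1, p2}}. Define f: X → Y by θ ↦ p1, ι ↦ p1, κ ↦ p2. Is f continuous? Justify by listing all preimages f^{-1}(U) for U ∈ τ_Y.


f is NOT continuous.

Compute f^{-1}(U) for each U ∈ τ_Y:
  U = ∅: f^{-1}(U) = ∅ ∈ τ_X ✓.
  U = {p1}: f^{-1}(U) = {θ, ι} ∉ τ_X ✗.
  U = {p1, p2}: f^{-1}(U) = {θ, ι, κ} ∈ τ_X ✓.
Found U = {p1} with f^{-1}(U) = {θ, ι} not in τ_X. Therefore f is NOT continuous.


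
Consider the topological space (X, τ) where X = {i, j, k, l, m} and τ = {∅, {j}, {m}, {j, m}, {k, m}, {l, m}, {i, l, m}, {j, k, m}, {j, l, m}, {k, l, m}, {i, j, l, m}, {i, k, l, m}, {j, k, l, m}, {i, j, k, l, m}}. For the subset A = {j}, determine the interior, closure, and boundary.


int(A) = {j}, cl(A) = {j}, ∂A = ∅.

Closed sets in (X, τ) are complements of opens:
  closed(X, τ) = {∅, {i}, {j}, {k}, {i, j}, {i, k}, {i, l}, {j, k}, {i, j, k}, {i, j, l}, {i, k, l}, {i, j, k, l}, {i, k, l, m}, {i, j, k, l, m}}.
int(A) = ⋃ {U ∈ τ : U ⊆ A}. Opens contained in A: ∅, {j}.
Taking the union of these: int(A) = {j}.
cl(A) = ⋂ {C closed : A ⊆ C}. Closed sets containing A: {j}, {i, j}, {j, k}, {i, j, k}, {i, j, l}, {i, j, k, l}, {i, j, k, l, m}.
Intersecting these: cl(A) = {j}.
∂A = cl(A) ∖ int(A) = {j} ∖ {j} = ∅.


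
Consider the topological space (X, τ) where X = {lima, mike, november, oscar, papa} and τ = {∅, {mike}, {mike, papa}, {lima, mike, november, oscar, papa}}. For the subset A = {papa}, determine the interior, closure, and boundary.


int(A) = ∅, cl(A) = {lima, november, oscar, papa}, ∂A = {lima, november, oscar, papa}.

Closed sets in (X, τ) are complements of opens:
  closed(X, τ) = {∅, {lima, november, oscar}, {lima, november, oscar, papa}, {lima, mike, november, oscar, papa}}.
int(A) = ⋃ {U ∈ τ : U ⊆ A}. Opens contained in A: ∅.
Taking the union of these: int(A) = ∅.
cl(A) = ⋂ {C closed : A ⊆ C}. Closed sets containing A: {lima, november, oscar, papa}, {lima, mike, november, oscar, papa}.
Intersecting these: cl(A) = {lima, november, oscar, papa}.
∂A = cl(A) ∖ int(A) = {lima, november, oscar, papa} ∖ ∅ = {lima, november, oscar, papa}.


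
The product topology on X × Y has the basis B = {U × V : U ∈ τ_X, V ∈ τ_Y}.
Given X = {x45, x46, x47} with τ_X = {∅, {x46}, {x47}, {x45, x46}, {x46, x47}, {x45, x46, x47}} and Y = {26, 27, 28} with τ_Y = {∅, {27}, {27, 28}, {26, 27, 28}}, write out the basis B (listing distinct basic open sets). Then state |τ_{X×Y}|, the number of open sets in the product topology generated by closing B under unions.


Basis B = {∅ × ∅, {x46} × {27}, {x47} × {27}, {x45, x46} × {27}, {x46} × {27, 28}, {x46, x47} × {27}, {x47} × {27, 28}, {x45, x46, x47} × {27}, {x46} × {26, 27, 28}, {x47} × {26, 27, 28}, {x45, x46} × {27, 28}, {x46, x47} × {27, 28}, {x45, x46} × {26, 27, 28}, {x45, x46, x47} × {27, 28}, {x46, x47} × {26, 27, 28}, {x45, x46, x47} × {26, 27, 28}}; |τ_{X×Y}| = 40.

Enumerate products U × V with U ∈ τ_X, V ∈ τ_Y (deduplicated):
  ∅ × ∅ = {} (∅)
  {x46} × {27} = {(x46,27)}
  {x47} × {27} = {(x47,27)}
  {x45, x46} × {27} = {(x45,27), (x46,27)}
  {x46} × {27, 28} = {(x46,27), (x46,28)}
  {x46, x47} × {27} = {(x46,27), (x47,27)}
  {x47} × {27, 28} = {(x47,27), (x47,28)}
  {x45, x46, x47} × {27} = {(x45,27), (x46,27), (x47,27)}
  {x46} × {26, 27, 28} = {(x46,26), (x46,27), (x46,28)}
  {x47} × {26, 27, 28} = {(x47,26), (x47,27), (x47,28)}
  {x45, x46} × {27, 28} = {(x45,27), (x45,28), (x46,27), (x46,28)}
  {x46, x47} × {27, 28} = {(x46,27), (x46,28), (x47,27), (x47,28)}
  {x45, x46} × {26, 27, 28} = {(x45,26), (x45,27), (x45,28), (x46,26), (x46,27), (x46,28)}
  {x45, x46, x47} × {27, 28} = {(x45,27), (x45,28), (x46,27), (x46,28), (x47,27), (x47,28)}
  {x46, x47} × {26, 27, 28} = {(x46,26), (x46,27), (x46,28), (x47,26), (x47,27), (x47,28)}
  {x45, x46, x47} × {26, 27, 28} = {(x45,26), (x45,27), (x45,28), (x46,26), (x46,27), (x46,28), (x47,26), (x47,27), (x47,28)}
These 16 distinct sets form the basis B.
Close under arbitrary unions to get τ_{X×Y}; counting gives |τ_{X×Y}| = 40.


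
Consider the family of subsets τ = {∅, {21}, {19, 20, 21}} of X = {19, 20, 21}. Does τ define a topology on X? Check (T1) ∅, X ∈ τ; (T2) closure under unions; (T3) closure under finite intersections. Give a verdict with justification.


τ IS a topology on X.

Axiom (T1): ∅ ∈ τ? Yes; X ∈ τ? Yes.
Axiom (T2/T3): check pairwise unions and intersections of members of τ.
All pairwise intersections and unions checked — each lies in τ. Therefore τ satisfies (T1), (T2), (T3): it IS a topology on X.


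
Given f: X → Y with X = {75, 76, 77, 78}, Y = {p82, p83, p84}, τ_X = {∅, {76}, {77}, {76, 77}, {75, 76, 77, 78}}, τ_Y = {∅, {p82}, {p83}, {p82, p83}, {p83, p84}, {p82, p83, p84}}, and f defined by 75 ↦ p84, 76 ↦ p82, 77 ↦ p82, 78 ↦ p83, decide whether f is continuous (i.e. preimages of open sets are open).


f is NOT continuous.

Compute f^{-1}(U) for each U ∈ τ_Y:
  U = ∅: f^{-1}(U) = ∅ ∈ τ_X ✓.
  U = {p82}: f^{-1}(U) = {76, 77} ∈ τ_X ✓.
  U = {p83}: f^{-1}(U) = {78} ∉ τ_X ✗.
  U = {p82, p83}: f^{-1}(U) = {76, 77, 78} ∉ τ_X ✗.
  U = {p83, p84}: f^{-1}(U) = {75, 78} ∉ τ_X ✗.
  U = {p82, p83, p84}: f^{-1}(U) = {75, 76, 77, 78} ∈ τ_X ✓.
Found U = {p83} with f^{-1}(U) = {78} not in τ_X. Therefore f is NOT continuous.


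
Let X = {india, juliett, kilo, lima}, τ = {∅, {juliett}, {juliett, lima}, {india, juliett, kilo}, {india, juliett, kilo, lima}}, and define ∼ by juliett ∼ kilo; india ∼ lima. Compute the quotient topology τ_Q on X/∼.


X/∼ = {[india=lima], [juliett=kilo]}; |τ_Q| = 2.

Equivalence classes: [india=lima], [juliett=kilo].
Quotient map π: X → X/∼ sends india ↦ [india=lima], juliett ↦ [juliett=kilo], kilo ↦ [juliett=kilo], lima ↦ [india=lima].
For each subset V ⊆ X/∼, compute π^{-1}(V) ⊆ X and check whether π^{-1}(V) ∈ τ. V is open in τ_Q iff π^{-1}(V) ∈ τ.
  V = {}: π^{-1}(V) = ∅ ∈ τ ✓.
  V = {[india=lima]}: π^{-1}(V) = {india, lima} ∉ τ ✗.
  V = {[juliett=kilo]}: π^{-1}(V) = {juliett, kilo} ∉ τ ✗.
  V = {[india=lima], [juliett=kilo]}: π^{-1}(V) = {india, juliett, kilo, lima} ∈ τ ✓.
Open sets in the quotient: τ_Q = {{}, {[india=lima], [juliett=kilo]}} (2 elements).


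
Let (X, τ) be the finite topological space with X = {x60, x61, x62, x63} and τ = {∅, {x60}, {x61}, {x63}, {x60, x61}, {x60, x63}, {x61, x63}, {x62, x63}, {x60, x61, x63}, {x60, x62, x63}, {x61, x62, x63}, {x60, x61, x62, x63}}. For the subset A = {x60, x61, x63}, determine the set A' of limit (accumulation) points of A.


A' = {x62}

For each x ∈ X, list the open sets U ∈ τ with x ∈ U, then check whether U ∩ (A ∖ {x}) ≠ ∅ for every such U.
  x = x60: open {x60} ∋ x has {x60} ∩ (A ∖ {x60}) = ∅, so x is NOT a limit point.
  x = x61: open {x61} ∋ x has {x61} ∩ (A ∖ {x61}) = ∅, so x is NOT a limit point.
  x = x62: opens ∋ x are {x62, x63}, {x60, x62, x63}, {x61, x62, x63}, {x60, x61, x62, x63}; each meets A ∖ {x62}, so x IS a limit point.
  x = x63: open {x63} ∋ x has {x63} ∩ (A ∖ {x63}) = ∅, so x is NOT a limit point.
Collecting: A' = {x62}.


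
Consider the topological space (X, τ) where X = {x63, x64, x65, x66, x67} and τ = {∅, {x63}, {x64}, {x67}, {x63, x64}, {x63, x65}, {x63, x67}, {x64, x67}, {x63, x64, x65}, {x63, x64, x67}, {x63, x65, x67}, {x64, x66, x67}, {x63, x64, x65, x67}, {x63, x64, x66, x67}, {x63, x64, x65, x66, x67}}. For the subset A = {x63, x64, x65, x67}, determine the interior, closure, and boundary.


int(A) = {x63, x64, x65, x67}, cl(A) = {x63, x64, x65, x66, x67}, ∂A = {x66}.

Closed sets in (X, τ) are complements of opens:
  closed(X, τ) = {∅, {x65}, {x66}, {x63, x65}, {x64, x66}, {x65, x66}, {x66, x67}, {x63, x65, x66}, {x64, x65, x66}, {x64, x66, x67}, {x65, x66, x67}, {x63, x64, x65, x66}, {x63, x65, x66, x67}, {x64, x65, x66, x67}, {x63, x64, x65, x66, x67}}.
int(A) = ⋃ {U ∈ τ : U ⊆ A}. Opens contained in A: ∅, {x63}, {x64}, {x67}, {x63, x64}, {x63, x65}, {x63, x67}, {x64, x67}, {x63, x64, x65}, {x63, x64, x67}, {x63, x65, x67}, {x63, x64, x65, x67}.
Taking the union of these: int(A) = {x63, x64, x65, x67}.
cl(A) = ⋂ {C closed : A ⊆ C}. Closed sets containing A: {x63, x64, x65, x66, x67}.
Intersecting these: cl(A) = {x63, x64, x65, x66, x67}.
∂A = cl(A) ∖ int(A) = {x63, x64, x65, x66, x67} ∖ {x63, x64, x65, x67} = {x66}.


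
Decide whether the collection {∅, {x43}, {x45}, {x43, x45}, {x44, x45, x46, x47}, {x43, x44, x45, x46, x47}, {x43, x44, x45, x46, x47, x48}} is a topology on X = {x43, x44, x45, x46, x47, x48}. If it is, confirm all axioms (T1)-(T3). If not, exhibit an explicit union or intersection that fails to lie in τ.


τ IS a topology on X.

Axiom (T1): ∅ ∈ τ? Yes; X ∈ τ? Yes.
Axiom (T2/T3): check pairwise unions and intersections of members of τ.
All pairwise intersections and unions checked — each lies in τ. Therefore τ satisfies (T1), (T2), (T3): it IS a topology on X.


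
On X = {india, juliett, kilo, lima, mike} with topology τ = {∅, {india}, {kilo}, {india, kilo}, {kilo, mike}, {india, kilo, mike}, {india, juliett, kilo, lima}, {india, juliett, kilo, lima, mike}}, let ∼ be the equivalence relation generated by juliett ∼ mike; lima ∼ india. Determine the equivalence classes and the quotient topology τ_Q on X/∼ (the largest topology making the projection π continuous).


X/∼ = {[india=lima], [juliett=mike], [kilo]}; |τ_Q| = 3.

Equivalence classes: [india=lima], [juliett=mike], [kilo].
Quotient map π: X → X/∼ sends india ↦ [india=lima], juliett ↦ [juliett=mike], kilo ↦ [kilo], lima ↦ [india=lima], mike ↦ [juliett=mike].
For each subset V ⊆ X/∼, compute π^{-1}(V) ⊆ X and check whether π^{-1}(V) ∈ τ. V is open in τ_Q iff π^{-1}(V) ∈ τ.
  V = {}: π^{-1}(V) = ∅ ∈ τ ✓.
  V = {[india=lima]}: π^{-1}(V) = {india, lima} ∉ τ ✗.
  V = {[juliett=mike]}: π^{-1}(V) = {juliett, mike} ∉ τ ✗.
  V = {[india=lima], [juliett=mike]}: π^{-1}(V) = {india, juliett, lima, mike} ∉ τ ✗.
  V = {[kilo]}: π^{-1}(V) = {kilo} ∈ τ ✓.
  V = {[india=lima], [kilo]}: π^{-1}(V) = {india, kilo, lima} ∉ τ ✗.
  V = {[juliett=mike], [kilo]}: π^{-1}(V) = {juliett, kilo, mike} ∉ τ ✗.
  V = {[india=lima], [juliett=mike], [kilo]}: π^{-1}(V) = {india, juliett, kilo, lima, mike} ∈ τ ✓.
Open sets in the quotient: τ_Q = {{}, {[kilo]}, {[india=lima], [juliett=mike], [kilo]}} (3 elements).


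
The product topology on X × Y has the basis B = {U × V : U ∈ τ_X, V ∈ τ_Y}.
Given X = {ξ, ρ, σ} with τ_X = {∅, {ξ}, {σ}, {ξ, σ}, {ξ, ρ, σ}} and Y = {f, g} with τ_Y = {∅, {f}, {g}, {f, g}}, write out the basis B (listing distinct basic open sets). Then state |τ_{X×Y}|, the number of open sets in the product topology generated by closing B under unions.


Basis B = {∅ × ∅, {ξ} × {f}, {ξ} × {g}, {σ} × {f}, {σ} × {g}, {ξ} × {f, g}, {ξ, σ} × {f}, {ξ, σ} × {g}, {σ} × {f, g}, {ξ, ρ, σ} × {f}, {ξ, ρ, σ} × {g}, {ξ, σ} × {f, g}, {ξ, ρ, σ} × {f, g}}; |τ_{X×Y}| = 25.

Enumerate products U × V with U ∈ τ_X, V ∈ τ_Y (deduplicated):
  ∅ × ∅ = {} (∅)
  {ξ} × {f} = {(ξ,f)}
  {ξ} × {g} = {(ξ,g)}
  {σ} × {f} = {(σ,f)}
  {σ} × {g} = {(σ,g)}
  {ξ} × {f, g} = {(ξ,f), (ξ,g)}
  {ξ, σ} × {f} = {(ξ,f), (σ,f)}
  {ξ, σ} × {g} = {(ξ,g), (σ,g)}
  {σ} × {f, g} = {(σ,f), (σ,g)}
  {ξ, ρ, σ} × {f} = {(ξ,f), (ρ,f), (σ,f)}
  {ξ, ρ, σ} × {g} = {(ξ,g), (ρ,g), (σ,g)}
  {ξ, σ} × {f, g} = {(ξ,f), (ξ,g), (σ,f), (σ,g)}
  {ξ, ρ, σ} × {f, g} = {(ξ,f), (ξ,g), (ρ,f), (ρ,g), (σ,f), (σ,g)}
These 13 distinct sets form the basis B.
Close under arbitrary unions to get τ_{X×Y}; counting gives |τ_{X×Y}| = 25.


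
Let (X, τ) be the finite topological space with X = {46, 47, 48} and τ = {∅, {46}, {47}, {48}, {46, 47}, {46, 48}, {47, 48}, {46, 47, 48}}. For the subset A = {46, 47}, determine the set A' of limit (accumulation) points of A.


A' = ∅

For each x ∈ X, list the open sets U ∈ τ with x ∈ U, then check whether U ∩ (A ∖ {x}) ≠ ∅ for every such U.
  x = 46: open {46} ∋ x has {46} ∩ (A ∖ {46}) = ∅, so x is NOT a limit point.
  x = 47: open {47} ∋ x has {47} ∩ (A ∖ {47}) = ∅, so x is NOT a limit point.
  x = 48: open {48} ∋ x has {48} ∩ (A ∖ {48}) = ∅, so x is NOT a limit point.
Collecting: A' = ∅.


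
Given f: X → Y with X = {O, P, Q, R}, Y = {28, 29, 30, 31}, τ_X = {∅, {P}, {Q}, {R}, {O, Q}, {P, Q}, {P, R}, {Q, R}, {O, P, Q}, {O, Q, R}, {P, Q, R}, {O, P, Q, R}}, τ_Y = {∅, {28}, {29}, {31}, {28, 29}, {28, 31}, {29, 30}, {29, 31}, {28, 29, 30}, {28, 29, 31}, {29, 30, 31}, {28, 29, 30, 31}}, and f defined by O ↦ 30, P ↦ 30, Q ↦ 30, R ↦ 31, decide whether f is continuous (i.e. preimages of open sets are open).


f IS continuous.

Compute f^{-1}(U) for each U ∈ τ_Y:
  U = ∅: f^{-1}(U) = ∅ ∈ τ_X ✓.
  U = {28}: f^{-1}(U) = ∅ ∈ τ_X ✓.
  U = {29}: f^{-1}(U) = ∅ ∈ τ_X ✓.
  U = {31}: f^{-1}(U) = {R} ∈ τ_X ✓.
  U = {28, 29}: f^{-1}(U) = ∅ ∈ τ_X ✓.
  U = {28, 31}: f^{-1}(U) = {R} ∈ τ_X ✓.
  U = {29, 30}: f^{-1}(U) = {O, P, Q} ∈ τ_X ✓.
  U = {29, 31}: f^{-1}(U) = {R} ∈ τ_X ✓.
  U = {28, 29, 30}: f^{-1}(U) = {O, P, Q} ∈ τ_X ✓.
  U = {28, 29, 31}: f^{-1}(U) = {R} ∈ τ_X ✓.
  U = {29, 30, 31}: f^{-1}(U) = {O, P, Q, R} ∈ τ_X ✓.
  U = {28, 29, 30, 31}: f^{-1}(U) = {O, P, Q, R} ∈ τ_X ✓.
Every preimage lies in τ_X, so f IS continuous.


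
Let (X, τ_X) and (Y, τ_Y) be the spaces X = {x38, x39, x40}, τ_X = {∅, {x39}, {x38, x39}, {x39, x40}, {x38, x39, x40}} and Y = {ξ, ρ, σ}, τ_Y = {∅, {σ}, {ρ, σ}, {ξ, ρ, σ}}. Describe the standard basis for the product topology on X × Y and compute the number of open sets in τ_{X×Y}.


Basis B = {∅ × ∅, {x39} × {σ}, {x38, x39} × {σ}, {x39} × {ρ, σ}, {x39, x40} × {σ}, {x38, x39, x40} × {σ}, {x39} × {ξ, ρ, σ}, {x38, x39} × {ρ, σ}, {x39, x40} × {ρ, σ}, {x38, x39} × {ξ, ρ, σ}, {x38, x39, x40} × {ρ, σ}, {x39, x40} × {ξ, ρ, σ}, {x38, x39, x40} × {ξ, ρ, σ}}; |τ_{X×Y}| = 30.

Enumerate products U × V with U ∈ τ_X, V ∈ τ_Y (deduplicated):
  ∅ × ∅ = {} (∅)
  {x39} × {σ} = {(x39,σ)}
  {x38, x39} × {σ} = {(x38,σ), (x39,σ)}
  {x39} × {ρ, σ} = {(x39,ρ), (x39,σ)}
  {x39, x40} × {σ} = {(x39,σ), (x40,σ)}
  {x38, x39, x40} × {σ} = {(x38,σ), (x39,σ), (x40,σ)}
  {x39} × {ξ, ρ, σ} = {(x39,ξ), (x39,ρ), (x39,σ)}
  {x38, x39} × {ρ, σ} = {(x38,ρ), (x38,σ), (x39,ρ), (x39,σ)}
  {x39, x40} × {ρ, σ} = {(x39,ρ), (x39,σ), (x40,ρ), (x40,σ)}
  {x38, x39} × {ξ, ρ, σ} = {(x38,ξ), (x38,ρ), (x38,σ), (x39,ξ), (x39,ρ), (x39,σ)}
  {x38, x39, x40} × {ρ, σ} = {(x38,ρ), (x38,σ), (x39,ρ), (x39,σ), (x40,ρ), (x40,σ)}
  {x39, x40} × {ξ, ρ, σ} = {(x39,ξ), (x39,ρ), (x39,σ), (x40,ξ), (x40,ρ), (x40,σ)}
  {x38, x39, x40} × {ξ, ρ, σ} = {(x38,ξ), (x38,ρ), (x38,σ), (x39,ξ), (x39,ρ), (x39,σ), (x40,ξ), (x40,ρ), (x40,σ)}
These 13 distinct sets form the basis B.
Close under arbitrary unions to get τ_{X×Y}; counting gives |τ_{X×Y}| = 30.


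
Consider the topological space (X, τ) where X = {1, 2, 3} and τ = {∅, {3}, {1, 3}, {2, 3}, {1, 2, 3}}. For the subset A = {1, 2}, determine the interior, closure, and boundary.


int(A) = ∅, cl(A) = {1, 2}, ∂A = {1, 2}.

Closed sets in (X, τ) are complements of opens:
  closed(X, τ) = {∅, {1}, {2}, {1, 2}, {1, 2, 3}}.
int(A) = ⋃ {U ∈ τ : U ⊆ A}. Opens contained in A: ∅.
Taking the union of these: int(A) = ∅.
cl(A) = ⋂ {C closed : A ⊆ C}. Closed sets containing A: {1, 2}, {1, 2, 3}.
Intersecting these: cl(A) = {1, 2}.
∂A = cl(A) ∖ int(A) = {1, 2} ∖ ∅ = {1, 2}.


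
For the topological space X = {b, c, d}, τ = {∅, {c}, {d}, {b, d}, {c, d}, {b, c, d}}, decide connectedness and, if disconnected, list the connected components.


(X, τ) is disconnected; components = [{c}, {b, d}].

Find clopen sets (U ∈ τ with X ∖ U ∈ τ):
  U = ∅, X ∖ U = {b, c, d} — both open, so U is clopen.
  U = {c}, X ∖ U = {b, d} — both open, so U is clopen.
  U = {b, d}, X ∖ U = {c} — both open, so U is clopen.
  U = {b, c, d}, X ∖ U = ∅ — both open, so U is clopen.
Nontrivial clopen(s) exist: e.g. {c}. So (X, τ) is disconnected.
Compute connected components by grouping points that agree on all clopens:
  component: {c}
  component: {b, d}


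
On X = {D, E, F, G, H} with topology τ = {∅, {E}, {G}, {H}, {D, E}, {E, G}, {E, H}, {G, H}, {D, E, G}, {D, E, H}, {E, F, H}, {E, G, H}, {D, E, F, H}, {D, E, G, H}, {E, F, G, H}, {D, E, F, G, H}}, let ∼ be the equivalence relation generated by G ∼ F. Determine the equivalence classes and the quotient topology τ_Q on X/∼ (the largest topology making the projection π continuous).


X/∼ = {[D], [E], [F=G], [H]}; |τ_Q| = 8.

Equivalence classes: [D], [E], [F=G], [H].
Quotient map π: X → X/∼ sends D ↦ [D], E ↦ [E], F ↦ [F=G], G ↦ [F=G], H ↦ [H].
For each subset V ⊆ X/∼, compute π^{-1}(V) ⊆ X and check whether π^{-1}(V) ∈ τ. V is open in τ_Q iff π^{-1}(V) ∈ τ.
  V = {}: π^{-1}(V) = ∅ ∈ τ ✓.
  V = {[D]}: π^{-1}(V) = {D} ∉ τ ✗.
  V = {[E]}: π^{-1}(V) = {E} ∈ τ ✓.
  V = {[D], [E]}: π^{-1}(V) = {D, E} ∈ τ ✓.
  V = {[F=G]}: π^{-1}(V) = {F, G} ∉ τ ✗.
  V = {[D], [F=G]}: π^{-1}(V) = {D, F, G} ∉ τ ✗.
  V = {[E], [F=G]}: π^{-1}(V) = {E, F, G} ∉ τ ✗.
  V = {[D], [E], [F=G]}: π^{-1}(V) = {D, E, F, G} ∉ τ ✗.
  V = {[H]}: π^{-1}(V) = {H} ∈ τ ✓.
  V = {[D], [H]}: π^{-1}(V) = {D, H} ∉ τ ✗.
  V = {[E], [H]}: π^{-1}(V) = {E, H} ∈ τ ✓.
  V = {[D], [E], [H]}: π^{-1}(V) = {D, E, H} ∈ τ ✓.
  V = {[F=G], [H]}: π^{-1}(V) = {F, G, H} ∉ τ ✗.
  V = {[D], [F=G], [H]}: π^{-1}(V) = {D, F, G, H} ∉ τ ✗.
  V = {[E], [F=G], [H]}: π^{-1}(V) = {E, F, G, H} ∈ τ ✓.
  V = {[D], [E], [F=G], [H]}: π^{-1}(V) = {D, E, F, G, H} ∈ τ ✓.
Open sets in the quotient: τ_Q = {{}, {[E]}, {[D], [E]}, {[H]}, {[E], [H]}, {[D], [E], [H]}, {[E], [F=G], [H]}, {[D], [E], [F=G], [H]}} (8 elements).


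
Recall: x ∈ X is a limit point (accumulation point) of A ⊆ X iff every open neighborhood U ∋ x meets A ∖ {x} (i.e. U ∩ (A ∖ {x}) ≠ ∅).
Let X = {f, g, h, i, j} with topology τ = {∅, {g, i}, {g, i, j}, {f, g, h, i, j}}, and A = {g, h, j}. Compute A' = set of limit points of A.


A' = {f, h, i, j}

For each x ∈ X, list the open sets U ∈ τ with x ∈ U, then check whether U ∩ (A ∖ {x}) ≠ ∅ for every such U.
  x = f: opens ∋ x are {f, g, h, i, j}; each meets A ∖ {f}, so x IS a limit point.
  x = g: open {g, i} ∋ x has {g, i} ∩ (A ∖ {g}) = ∅, so x is NOT a limit point.
  x = h: opens ∋ x are {f, g, h, i, j}; each meets A ∖ {h}, so x IS a limit point.
  x = i: opens ∋ x are {g, i}, {g, i, j}, {f, g, h, i, j}; each meets A ∖ {i}, so x IS a limit point.
  x = j: opens ∋ x are {g, i, j}, {f, g, h, i, j}; each meets A ∖ {j}, so x IS a limit point.
Collecting: A' = {f, h, i, j}.


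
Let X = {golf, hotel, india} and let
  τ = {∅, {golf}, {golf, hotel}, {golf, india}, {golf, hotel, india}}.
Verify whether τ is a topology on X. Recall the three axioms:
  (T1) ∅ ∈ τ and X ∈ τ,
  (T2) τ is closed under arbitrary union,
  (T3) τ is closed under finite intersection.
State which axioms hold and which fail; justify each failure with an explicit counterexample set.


τ IS a topology on X.

Axiom (T1): ∅ ∈ τ? Yes; X ∈ τ? Yes.
Axiom (T2/T3): check pairwise unions and intersections of members of τ.
All pairwise intersections and unions checked — each lies in τ. Therefore τ satisfies (T1), (T2), (T3): it IS a topology on X.


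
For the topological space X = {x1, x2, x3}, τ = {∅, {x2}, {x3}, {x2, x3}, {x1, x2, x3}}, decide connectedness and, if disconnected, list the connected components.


(X, τ) is connected.

Find clopen sets (U ∈ τ with X ∖ U ∈ τ):
  U = ∅, X ∖ U = {x1, x2, x3} — both open, so U is clopen.
  U = {x1, x2, x3}, X ∖ U = ∅ — both open, so U is clopen.
Only trivial clopens (∅ and X) exist, so (X, τ) is connected.
Compute connected components by grouping points that agree on all clopens:
  component: {x1, x2, x3}


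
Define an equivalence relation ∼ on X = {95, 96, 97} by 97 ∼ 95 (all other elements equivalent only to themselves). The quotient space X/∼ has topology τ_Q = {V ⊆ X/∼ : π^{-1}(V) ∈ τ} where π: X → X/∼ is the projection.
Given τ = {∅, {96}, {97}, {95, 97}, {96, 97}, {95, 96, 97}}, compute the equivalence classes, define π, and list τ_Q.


X/∼ = {[95=97], [96]}; |τ_Q| = 4.

Equivalence classes: [95=97], [96].
Quotient map π: X → X/∼ sends 95 ↦ [95=97], 96 ↦ [96], 97 ↦ [95=97].
For each subset V ⊆ X/∼, compute π^{-1}(V) ⊆ X and check whether π^{-1}(V) ∈ τ. V is open in τ_Q iff π^{-1}(V) ∈ τ.
  V = {}: π^{-1}(V) = ∅ ∈ τ ✓.
  V = {[95=97]}: π^{-1}(V) = {95, 97} ∈ τ ✓.
  V = {[96]}: π^{-1}(V) = {96} ∈ τ ✓.
  V = {[95=97], [96]}: π^{-1}(V) = {95, 96, 97} ∈ τ ✓.
Open sets in the quotient: τ_Q = {{}, {[95=97]}, {[96]}, {[95=97], [96]}} (4 elements).


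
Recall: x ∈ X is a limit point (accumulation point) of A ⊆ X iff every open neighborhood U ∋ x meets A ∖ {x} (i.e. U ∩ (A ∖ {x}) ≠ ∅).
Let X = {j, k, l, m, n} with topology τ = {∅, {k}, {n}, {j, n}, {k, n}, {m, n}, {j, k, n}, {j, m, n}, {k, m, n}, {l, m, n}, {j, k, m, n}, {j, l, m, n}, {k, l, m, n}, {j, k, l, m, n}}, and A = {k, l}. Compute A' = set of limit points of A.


A' = ∅

For each x ∈ X, list the open sets U ∈ τ with x ∈ U, then check whether U ∩ (A ∖ {x}) ≠ ∅ for every such U.
  x = j: open {j, n} ∋ x has {j, n} ∩ (A ∖ {j}) = ∅, so x is NOT a limit point.
  x = k: open {k} ∋ x has {k} ∩ (A ∖ {k}) = ∅, so x is NOT a limit point.
  x = l: open {l, m, n} ∋ x has {l, m, n} ∩ (A ∖ {l}) = ∅, so x is NOT a limit point.
  x = m: open {m, n} ∋ x has {m, n} ∩ (A ∖ {m}) = ∅, so x is NOT a limit point.
  x = n: open {n} ∋ x has {n} ∩ (A ∖ {n}) = ∅, so x is NOT a limit point.
Collecting: A' = ∅.


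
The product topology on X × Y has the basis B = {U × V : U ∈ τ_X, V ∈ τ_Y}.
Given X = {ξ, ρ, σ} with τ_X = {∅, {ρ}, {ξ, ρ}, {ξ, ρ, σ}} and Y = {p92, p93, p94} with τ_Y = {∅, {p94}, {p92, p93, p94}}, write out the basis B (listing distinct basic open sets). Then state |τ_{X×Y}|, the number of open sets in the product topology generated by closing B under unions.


Basis B = {∅ × ∅, {ρ} × {p94}, {ξ, ρ} × {p94}, {ξ, ρ, σ} × {p94}, {ρ} × {p92, p93, p94}, {ξ, ρ} × {p92, p93, p94}, {ξ, ρ, σ} × {p92, p93, p94}}; |τ_{X×Y}| = 10.

Enumerate products U × V with U ∈ τ_X, V ∈ τ_Y (deduplicated):
  ∅ × ∅ = {} (∅)
  {ρ} × {p94} = {(ρ,p94)}
  {ξ, ρ} × {p94} = {(ξ,p94), (ρ,p94)}
  {ξ, ρ, σ} × {p94} = {(ξ,p94), (ρ,p94), (σ,p94)}
  {ρ} × {p92, p93, p94} = {(ρ,p92), (ρ,p93), (ρ,p94)}
  {ξ, ρ} × {p92, p93, p94} = {(ξ,p92), (ξ,p93), (ξ,p94), (ρ,p92), (ρ,p93), (ρ,p94)}
  {ξ, ρ, σ} × {p92, p93, p94} = {(ξ,p92), (ξ,p93), (ξ,p94), (ρ,p92), (ρ,p93), (ρ,p94), (σ,p92), (σ,p93), (σ,p94)}
These 7 distinct sets form the basis B.
Close under arbitrary unions to get τ_{X×Y}; counting gives |τ_{X×Y}| = 10.


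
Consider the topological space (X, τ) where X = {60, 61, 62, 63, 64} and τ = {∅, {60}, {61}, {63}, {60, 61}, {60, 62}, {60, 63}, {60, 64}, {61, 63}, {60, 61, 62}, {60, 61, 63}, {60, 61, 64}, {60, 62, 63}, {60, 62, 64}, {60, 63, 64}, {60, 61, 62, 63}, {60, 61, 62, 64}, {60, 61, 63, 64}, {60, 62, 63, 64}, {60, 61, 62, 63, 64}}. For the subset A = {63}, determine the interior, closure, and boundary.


int(A) = {63}, cl(A) = {63}, ∂A = ∅.

Closed sets in (X, τ) are complements of opens:
  closed(X, τ) = {∅, {61}, {62}, {63}, {64}, {61, 62}, {61, 63}, {61, 64}, {62, 63}, {62, 64}, {63, 64}, {60, 62, 64}, {61, 62, 63}, {61, 62, 64}, {61, 63, 64}, {62, 63, 64}, {60, 61, 62, 64}, {60, 62, 63, 64}, {61, 62, 63, 64}, {60, 61, 62, 63, 64}}.
int(A) = ⋃ {U ∈ τ : U ⊆ A}. Opens contained in A: ∅, {63}.
Taking the union of these: int(A) = {63}.
cl(A) = ⋂ {C closed : A ⊆ C}. Closed sets containing A: {63}, {61, 63}, {62, 63}, {63, 64}, {61, 62, 63}, {61, 63, 64}, {62, 63, 64}, {60, 62, 63, 64}, {61, 62, 63, 64}, {60, 61, 62, 63, 64}.
Intersecting these: cl(A) = {63}.
∂A = cl(A) ∖ int(A) = {63} ∖ {63} = ∅.


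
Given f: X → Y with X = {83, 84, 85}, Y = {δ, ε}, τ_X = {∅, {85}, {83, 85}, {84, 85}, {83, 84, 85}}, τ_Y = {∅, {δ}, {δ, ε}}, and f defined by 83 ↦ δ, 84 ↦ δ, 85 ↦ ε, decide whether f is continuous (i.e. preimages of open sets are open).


f is NOT continuous.

Compute f^{-1}(U) for each U ∈ τ_Y:
  U = ∅: f^{-1}(U) = ∅ ∈ τ_X ✓.
  U = {δ}: f^{-1}(U) = {83, 84} ∉ τ_X ✗.
  U = {δ, ε}: f^{-1}(U) = {83, 84, 85} ∈ τ_X ✓.
Found U = {δ} with f^{-1}(U) = {83, 84} not in τ_X. Therefore f is NOT continuous.


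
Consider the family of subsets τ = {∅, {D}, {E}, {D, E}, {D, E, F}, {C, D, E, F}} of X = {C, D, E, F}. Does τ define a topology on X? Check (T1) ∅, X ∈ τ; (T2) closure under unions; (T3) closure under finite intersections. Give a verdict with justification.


τ IS a topology on X.

Axiom (T1): ∅ ∈ τ? Yes; X ∈ τ? Yes.
Axiom (T2/T3): check pairwise unions and intersections of members of τ.
All pairwise intersections and unions checked — each lies in τ. Therefore τ satisfies (T1), (T2), (T3): it IS a topology on X.


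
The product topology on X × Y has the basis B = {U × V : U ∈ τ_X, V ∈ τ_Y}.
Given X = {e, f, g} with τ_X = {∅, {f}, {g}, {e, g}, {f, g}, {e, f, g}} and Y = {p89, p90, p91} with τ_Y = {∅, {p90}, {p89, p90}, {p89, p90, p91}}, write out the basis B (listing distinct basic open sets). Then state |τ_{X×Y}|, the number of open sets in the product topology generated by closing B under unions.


Basis B = {∅ × ∅, {f} × {p90}, {g} × {p90}, {e, g} × {p90}, {f} × {p89, p90}, {f, g} × {p90}, {g} × {p89, p90}, {e, f, g} × {p90}, {f} × {p89, p90, p91}, {g} × {p89, p90, p91}, {e, g} × {p89, p90}, {f, g} × {p89, p90}, {e, g} × {p89, p90, p91}, {e, f, g} × {p89, p90}, {f, g} × {p89, p90, p91}, {e, f, g} × {p89, p90, p91}}; |τ_{X×Y}| = 40.

Enumerate products U × V with U ∈ τ_X, V ∈ τ_Y (deduplicated):
  ∅ × ∅ = {} (∅)
  {f} × {p90} = {(f,p90)}
  {g} × {p90} = {(g,p90)}
  {e, g} × {p90} = {(e,p90), (g,p90)}
  {f} × {p89, p90} = {(f,p89), (f,p90)}
  {f, g} × {p90} = {(f,p90), (g,p90)}
  {g} × {p89, p90} = {(g,p89), (g,p90)}
  {e, f, g} × {p90} = {(e,p90), (f,p90), (g,p90)}
  {f} × {p89, p90, p91} = {(f,p89), (f,p90), (f,p91)}
  {g} × {p89, p90, p91} = {(g,p89), (g,p90), (g,p91)}
  {e, g} × {p89, p90} = {(e,p89), (e,p90), (g,p89), (g,p90)}
  {f, g} × {p89, p90} = {(f,p89), (f,p90), (g,p89), (g,p90)}
  {e, g} × {p89, p90, p91} = {(e,p89), (e,p90), (e,p91), (g,p89), (g,p90), (g,p91)}
  {e, f, g} × {p89, p90} = {(e,p89), (e,p90), (f,p89), (f,p90), (g,p89), (g,p90)}
  {f, g} × {p89, p90, p91} = {(f,p89), (f,p90), (f,p91), (g,p89), (g,p90), (g,p91)}
  {e, f, g} × {p89, p90, p91} = {(e,p89), (e,p90), (e,p91), (f,p89), (f,p90), (f,p91), (g,p89), (g,p90), (g,p91)}
These 16 distinct sets form the basis B.
Close under arbitrary unions to get τ_{X×Y}; counting gives |τ_{X×Y}| = 40.


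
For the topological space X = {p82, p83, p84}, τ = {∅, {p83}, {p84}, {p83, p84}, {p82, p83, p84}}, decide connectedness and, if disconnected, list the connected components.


(X, τ) is connected.

Find clopen sets (U ∈ τ with X ∖ U ∈ τ):
  U = ∅, X ∖ U = {p82, p83, p84} — both open, so U is clopen.
  U = {p82, p83, p84}, X ∖ U = ∅ — both open, so U is clopen.
Only trivial clopens (∅ and X) exist, so (X, τ) is connected.
Compute connected components by grouping points that agree on all clopens:
  component: {p82, p83, p84}


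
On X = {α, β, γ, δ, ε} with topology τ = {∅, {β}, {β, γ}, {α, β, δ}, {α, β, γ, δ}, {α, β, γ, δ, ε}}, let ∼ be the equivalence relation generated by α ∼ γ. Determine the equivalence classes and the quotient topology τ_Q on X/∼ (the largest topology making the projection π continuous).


X/∼ = {[α=γ], [β], [δ], [ε]}; |τ_Q| = 4.

Equivalence classes: [α=γ], [β], [δ], [ε].
Quotient map π: X → X/∼ sends α ↦ [α=γ], β ↦ [β], γ ↦ [α=γ], δ ↦ [δ], ε ↦ [ε].
For each subset V ⊆ X/∼, compute π^{-1}(V) ⊆ X and check whether π^{-1}(V) ∈ τ. V is open in τ_Q iff π^{-1}(V) ∈ τ.
  V = {}: π^{-1}(V) = ∅ ∈ τ ✓.
  V = {[α=γ]}: π^{-1}(V) = {α, γ} ∉ τ ✗.
  V = {[β]}: π^{-1}(V) = {β} ∈ τ ✓.
  V = {[α=γ], [β]}: π^{-1}(V) = {α, β, γ} ∉ τ ✗.
  V = {[δ]}: π^{-1}(V) = {δ} ∉ τ ✗.
  V = {[α=γ], [δ]}: π^{-1}(V) = {α, γ, δ} ∉ τ ✗.
  V = {[β], [δ]}: π^{-1}(V) = {β, δ} ∉ τ ✗.
  V = {[α=γ], [β], [δ]}: π^{-1}(V) = {α, β, γ, δ} ∈ τ ✓.
  V = {[ε]}: π^{-1}(V) = {ε} ∉ τ ✗.
  V = {[α=γ], [ε]}: π^{-1}(V) = {α, γ, ε} ∉ τ ✗.
  V = {[β], [ε]}: π^{-1}(V) = {β, ε} ∉ τ ✗.
  V = {[α=γ], [β], [ε]}: π^{-1}(V) = {α, β, γ, ε} ∉ τ ✗.
  V = {[δ], [ε]}: π^{-1}(V) = {δ, ε} ∉ τ ✗.
  V = {[α=γ], [δ], [ε]}: π^{-1}(V) = {α, γ, δ, ε} ∉ τ ✗.
  V = {[β], [δ], [ε]}: π^{-1}(V) = {β, δ, ε} ∉ τ ✗.
  V = {[α=γ], [β], [δ], [ε]}: π^{-1}(V) = {α, β, γ, δ, ε} ∈ τ ✓.
Open sets in the quotient: τ_Q = {{}, {[β]}, {[α=γ], [β], [δ]}, {[α=γ], [β], [δ], [ε]}} (4 elements).


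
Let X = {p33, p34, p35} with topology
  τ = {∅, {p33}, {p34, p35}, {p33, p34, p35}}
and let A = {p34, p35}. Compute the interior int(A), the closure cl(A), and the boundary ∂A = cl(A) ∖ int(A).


int(A) = {p34, p35}, cl(A) = {p34, p35}, ∂A = ∅.

Closed sets in (X, τ) are complements of opens:
  closed(X, τ) = {∅, {p33}, {p34, p35}, {p33, p34, p35}}.
int(A) = ⋃ {U ∈ τ : U ⊆ A}. Opens contained in A: ∅, {p34, p35}.
Taking the union of these: int(A) = {p34, p35}.
cl(A) = ⋂ {C closed : A ⊆ C}. Closed sets containing A: {p34, p35}, {p33, p34, p35}.
Intersecting these: cl(A) = {p34, p35}.
∂A = cl(A) ∖ int(A) = {p34, p35} ∖ {p34, p35} = ∅.


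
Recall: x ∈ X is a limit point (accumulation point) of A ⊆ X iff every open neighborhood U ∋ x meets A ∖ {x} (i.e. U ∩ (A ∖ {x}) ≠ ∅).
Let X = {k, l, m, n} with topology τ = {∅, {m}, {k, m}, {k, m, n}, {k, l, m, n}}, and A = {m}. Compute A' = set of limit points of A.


A' = {k, l, n}

For each x ∈ X, list the open sets U ∈ τ with x ∈ U, then check whether U ∩ (A ∖ {x}) ≠ ∅ for every such U.
  x = k: opens ∋ x are {k, m}, {k, m, n}, {k, l, m, n}; each meets A ∖ {k}, so x IS a limit point.
  x = l: opens ∋ x are {k, l, m, n}; each meets A ∖ {l}, so x IS a limit point.
  x = m: open {m} ∋ x has {m} ∩ (A ∖ {m}) = ∅, so x is NOT a limit point.
  x = n: opens ∋ x are {k, m, n}, {k, l, m, n}; each meets A ∖ {n}, so x IS a limit point.
Collecting: A' = {k, l, n}.
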